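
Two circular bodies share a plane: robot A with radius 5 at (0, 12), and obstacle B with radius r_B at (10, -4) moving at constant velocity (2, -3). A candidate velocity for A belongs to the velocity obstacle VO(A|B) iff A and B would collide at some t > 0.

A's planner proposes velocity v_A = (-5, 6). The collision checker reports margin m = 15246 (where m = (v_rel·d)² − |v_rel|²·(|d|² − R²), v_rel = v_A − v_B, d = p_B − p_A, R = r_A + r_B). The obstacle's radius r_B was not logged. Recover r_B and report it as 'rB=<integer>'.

m = 15246
d = (10, -16);  v_rel = (-7, 9),  |v_rel|² = 130
v_rel×d = (-7)·(-16) − (9)·(10) = 22
since m = R²·130 − 22²:  R² = (484 + 15246) / 130 = 121
R = √121 = 11  ⇒  r_B = 11 − 5 = 6

rB=6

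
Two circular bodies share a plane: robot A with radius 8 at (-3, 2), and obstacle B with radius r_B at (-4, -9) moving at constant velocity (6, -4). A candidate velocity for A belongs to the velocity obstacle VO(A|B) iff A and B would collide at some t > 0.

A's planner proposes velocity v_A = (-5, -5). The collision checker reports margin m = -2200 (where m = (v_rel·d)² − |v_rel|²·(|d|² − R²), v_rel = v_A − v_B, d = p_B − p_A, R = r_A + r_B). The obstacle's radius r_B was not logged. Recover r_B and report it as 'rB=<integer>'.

m = -2200
d = (-1, -11);  v_rel = (-11, -1),  |v_rel|² = 122
v_rel×d = (-11)·(-11) − (-1)·(-1) = 120
since m = R²·122 − 120²:  R² = (14400 + -2200) / 122 = 100
R = √100 = 10  ⇒  r_B = 10 − 8 = 2

rB=2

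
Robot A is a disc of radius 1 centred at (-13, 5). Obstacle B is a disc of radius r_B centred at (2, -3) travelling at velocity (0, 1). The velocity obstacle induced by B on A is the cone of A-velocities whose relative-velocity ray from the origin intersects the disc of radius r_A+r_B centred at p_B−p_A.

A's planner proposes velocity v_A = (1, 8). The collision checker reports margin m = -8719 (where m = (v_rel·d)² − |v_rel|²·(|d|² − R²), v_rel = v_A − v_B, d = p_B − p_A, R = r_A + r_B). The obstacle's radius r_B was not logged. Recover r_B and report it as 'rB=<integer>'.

m = -8719
d = (15, -8);  v_rel = (1, 7),  |v_rel|² = 50
v_rel×d = (1)·(-8) − (7)·(15) = -113
since m = R²·50 − (-113)²:  R² = (12769 + -8719) / 50 = 81
R = √81 = 9  ⇒  r_B = 9 − 1 = 8

rB=8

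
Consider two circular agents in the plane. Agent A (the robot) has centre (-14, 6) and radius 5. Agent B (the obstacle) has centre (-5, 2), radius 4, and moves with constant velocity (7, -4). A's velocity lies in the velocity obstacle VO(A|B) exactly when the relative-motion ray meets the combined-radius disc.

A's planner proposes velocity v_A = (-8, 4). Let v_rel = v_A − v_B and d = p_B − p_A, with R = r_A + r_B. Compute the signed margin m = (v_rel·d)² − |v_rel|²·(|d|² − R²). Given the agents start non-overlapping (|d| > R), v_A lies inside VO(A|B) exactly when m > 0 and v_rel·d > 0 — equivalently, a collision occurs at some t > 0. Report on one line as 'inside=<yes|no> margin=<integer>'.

d = (9, -4),  |d|² = 97;  R = 5+4 = 9,  c = 97−9² = 16
v_rel = (-15, 8),  |v_rel|² = 289;  v_rel·d = (-15)·(9) + (8)·(-4) = -167
289·t² + 334·t + 16 = 0  ⇒  m = (-167)² − 289·16 = 23265
m = 23265 > 0,  v_rel·d = -167 < 0  ⇒  outside

inside=no margin=23265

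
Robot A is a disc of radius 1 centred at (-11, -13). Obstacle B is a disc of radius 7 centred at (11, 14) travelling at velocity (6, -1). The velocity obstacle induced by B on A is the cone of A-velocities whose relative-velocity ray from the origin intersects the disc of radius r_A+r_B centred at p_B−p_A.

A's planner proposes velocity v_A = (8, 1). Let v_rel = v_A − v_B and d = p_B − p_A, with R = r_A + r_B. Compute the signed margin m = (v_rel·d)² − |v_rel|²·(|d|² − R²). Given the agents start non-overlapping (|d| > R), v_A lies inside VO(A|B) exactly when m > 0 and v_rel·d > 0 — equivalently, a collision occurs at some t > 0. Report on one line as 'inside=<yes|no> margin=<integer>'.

d = (22, 27),  |d|² = 1213;  R = 1+7 = 8,  c = 1213−8² = 1149
v_rel = (2, 2),  |v_rel|² = 8;  v_rel·d = (2)·(22) + (2)·(27) = 98
8·t² − 196·t + 1149 = 0  ⇒  m = 98² − 8·1149 = 412
m = 412 > 0,  v_rel·d = 98 > 0  ⇒  inside

inside=yes margin=412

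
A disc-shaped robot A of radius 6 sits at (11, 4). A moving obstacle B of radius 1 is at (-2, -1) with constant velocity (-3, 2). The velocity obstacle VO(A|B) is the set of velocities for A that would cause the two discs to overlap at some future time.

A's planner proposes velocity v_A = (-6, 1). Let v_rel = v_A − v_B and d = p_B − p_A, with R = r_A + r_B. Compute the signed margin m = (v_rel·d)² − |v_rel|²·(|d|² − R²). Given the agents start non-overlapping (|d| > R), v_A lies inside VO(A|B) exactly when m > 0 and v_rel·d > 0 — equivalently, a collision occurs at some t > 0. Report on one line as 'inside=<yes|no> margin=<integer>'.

d = (-13, -5),  |d|² = 194;  R = 6+1 = 7,  c = 194−7² = 145
v_rel = (-3, -1),  |v_rel|² = 10;  v_rel·d = (-3)·(-13) + (-1)·(-5) = 44
10·t² − 88·t + 145 = 0  ⇒  m = 44² − 10·145 = 486
m = 486 > 0,  v_rel·d = 44 > 0  ⇒  inside

inside=yes margin=486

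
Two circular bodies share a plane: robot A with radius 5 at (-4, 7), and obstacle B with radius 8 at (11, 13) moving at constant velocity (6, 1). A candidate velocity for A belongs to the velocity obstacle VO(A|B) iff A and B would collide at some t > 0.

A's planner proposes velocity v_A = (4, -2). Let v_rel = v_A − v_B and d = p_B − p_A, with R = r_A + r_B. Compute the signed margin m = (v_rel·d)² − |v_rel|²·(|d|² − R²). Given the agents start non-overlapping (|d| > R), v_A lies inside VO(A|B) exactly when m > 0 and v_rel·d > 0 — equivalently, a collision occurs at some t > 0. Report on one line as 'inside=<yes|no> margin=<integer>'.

d = (15, 6),  |d|² = 261;  R = 5+8 = 13,  c = 261−13² = 92
v_rel = (-2, -3),  |v_rel|² = 13;  v_rel·d = (-2)·(15) + (-3)·(6) = -48
13·t² + 96·t + 92 = 0  ⇒  m = (-48)² − 13·92 = 1108
m = 1108 > 0,  v_rel·d = -48 < 0  ⇒  outside

inside=no margin=1108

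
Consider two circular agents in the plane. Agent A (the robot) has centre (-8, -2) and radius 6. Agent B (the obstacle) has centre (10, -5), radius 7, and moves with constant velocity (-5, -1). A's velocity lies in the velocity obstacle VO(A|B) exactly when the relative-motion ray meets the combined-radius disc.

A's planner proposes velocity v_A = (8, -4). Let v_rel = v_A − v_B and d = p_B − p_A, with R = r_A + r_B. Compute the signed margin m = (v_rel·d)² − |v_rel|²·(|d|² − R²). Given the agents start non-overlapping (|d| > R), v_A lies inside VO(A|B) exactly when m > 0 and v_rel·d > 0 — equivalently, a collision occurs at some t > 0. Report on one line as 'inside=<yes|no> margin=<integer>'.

d = (18, -3),  |d|² = 333;  R = 6+7 = 13,  c = 333−13² = 164
v_rel = (13, -3),  |v_rel|² = 178;  v_rel·d = (13)·(18) + (-3)·(-3) = 243
178·t² − 486·t + 164 = 0  ⇒  m = 243² − 178·164 = 29857
m = 29857 > 0,  v_rel·d = 243 > 0  ⇒  inside

inside=yes margin=29857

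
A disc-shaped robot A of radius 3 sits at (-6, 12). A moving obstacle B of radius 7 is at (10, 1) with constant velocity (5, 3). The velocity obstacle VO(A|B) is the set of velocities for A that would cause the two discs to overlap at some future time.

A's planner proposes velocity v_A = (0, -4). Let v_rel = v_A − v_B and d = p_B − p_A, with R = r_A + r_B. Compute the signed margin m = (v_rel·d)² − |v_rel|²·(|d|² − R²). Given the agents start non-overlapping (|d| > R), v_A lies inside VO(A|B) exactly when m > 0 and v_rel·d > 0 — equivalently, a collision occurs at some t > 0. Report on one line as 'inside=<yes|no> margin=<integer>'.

d = (16, -11),  |d|² = 377;  R = 3+7 = 10,  c = 377−10² = 277
v_rel = (-5, -7),  |v_rel|² = 74;  v_rel·d = (-5)·(16) + (-7)·(-11) = -3
74·t² + 6·t + 277 = 0  ⇒  m = (-3)² − 74·277 = -20489
m = -20489 < 0,  v_rel·d = -3 < 0  ⇒  outside

inside=no margin=-20489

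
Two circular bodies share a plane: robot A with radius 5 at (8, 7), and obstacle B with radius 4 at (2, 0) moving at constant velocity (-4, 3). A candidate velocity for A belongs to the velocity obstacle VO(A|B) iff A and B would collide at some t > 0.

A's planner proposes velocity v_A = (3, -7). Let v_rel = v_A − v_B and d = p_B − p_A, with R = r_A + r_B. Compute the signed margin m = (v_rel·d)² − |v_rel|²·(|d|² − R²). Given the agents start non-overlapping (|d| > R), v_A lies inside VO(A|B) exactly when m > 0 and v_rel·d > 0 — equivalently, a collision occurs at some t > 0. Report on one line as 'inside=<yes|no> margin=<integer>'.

d = (-6, -7),  |d|² = 85;  R = 5+4 = 9,  c = 85−9² = 4
v_rel = (7, -10),  |v_rel|² = 149;  v_rel·d = (7)·(-6) + (-10)·(-7) = 28
149·t² − 56·t + 4 = 0  ⇒  m = 28² − 149·4 = 188
m = 188 > 0,  v_rel·d = 28 > 0  ⇒  inside

inside=yes margin=188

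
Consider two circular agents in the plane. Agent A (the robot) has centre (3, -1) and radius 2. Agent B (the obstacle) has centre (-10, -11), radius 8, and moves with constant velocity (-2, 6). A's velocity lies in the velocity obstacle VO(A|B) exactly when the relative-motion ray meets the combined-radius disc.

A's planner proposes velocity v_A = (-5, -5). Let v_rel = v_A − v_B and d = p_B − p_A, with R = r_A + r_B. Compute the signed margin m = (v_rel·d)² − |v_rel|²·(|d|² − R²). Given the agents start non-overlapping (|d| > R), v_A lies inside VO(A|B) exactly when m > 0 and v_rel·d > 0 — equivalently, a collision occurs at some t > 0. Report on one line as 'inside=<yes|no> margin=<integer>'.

d = (-13, -10),  |d|² = 269;  R = 2+8 = 10,  c = 269−10² = 169
v_rel = (-3, -11),  |v_rel|² = 130;  v_rel·d = (-3)·(-13) + (-11)·(-10) = 149
130·t² − 298·t + 169 = 0  ⇒  m = 149² − 130·169 = 231
m = 231 > 0,  v_rel·d = 149 > 0  ⇒  inside

inside=yes margin=231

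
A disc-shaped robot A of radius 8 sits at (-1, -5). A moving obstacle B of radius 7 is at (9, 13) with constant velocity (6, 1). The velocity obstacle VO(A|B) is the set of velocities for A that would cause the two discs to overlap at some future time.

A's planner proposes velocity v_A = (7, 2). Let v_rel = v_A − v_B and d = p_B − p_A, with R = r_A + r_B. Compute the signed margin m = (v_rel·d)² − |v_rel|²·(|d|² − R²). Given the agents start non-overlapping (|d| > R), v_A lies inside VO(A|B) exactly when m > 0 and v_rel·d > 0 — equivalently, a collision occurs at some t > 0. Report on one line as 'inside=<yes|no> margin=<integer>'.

d = (10, 18),  |d|² = 424;  R = 8+7 = 15,  c = 424−15² = 199
v_rel = (1, 1),  |v_rel|² = 2;  v_rel·d = (1)·(10) + (1)·(18) = 28
2·t² − 56·t + 199 = 0  ⇒  m = 28² − 2·199 = 386
m = 386 > 0,  v_rel·d = 28 > 0  ⇒  inside

inside=yes margin=386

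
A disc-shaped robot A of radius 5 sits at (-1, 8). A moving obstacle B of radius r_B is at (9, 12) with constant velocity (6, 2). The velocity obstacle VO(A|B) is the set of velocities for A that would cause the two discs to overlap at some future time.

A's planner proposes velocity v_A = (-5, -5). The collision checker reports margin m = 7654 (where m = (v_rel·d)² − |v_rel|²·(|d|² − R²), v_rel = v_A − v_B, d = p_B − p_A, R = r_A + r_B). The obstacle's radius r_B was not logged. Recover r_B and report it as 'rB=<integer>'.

m = 7654
d = (10, 4);  v_rel = (-11, -7),  |v_rel|² = 170
v_rel×d = (-11)·(4) − (-7)·(10) = 26
since m = R²·170 − 26²:  R² = (676 + 7654) / 170 = 49
R = √49 = 7  ⇒  r_B = 7 − 5 = 2

rB=2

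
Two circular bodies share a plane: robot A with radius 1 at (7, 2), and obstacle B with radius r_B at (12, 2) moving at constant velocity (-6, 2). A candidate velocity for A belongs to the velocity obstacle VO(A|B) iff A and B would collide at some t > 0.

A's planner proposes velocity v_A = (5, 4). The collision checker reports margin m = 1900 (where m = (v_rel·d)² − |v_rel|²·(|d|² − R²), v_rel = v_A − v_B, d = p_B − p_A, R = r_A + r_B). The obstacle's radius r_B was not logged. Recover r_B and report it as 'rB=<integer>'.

m = 1900
d = (5, 0);  v_rel = (11, 2),  |v_rel|² = 125
v_rel×d = (11)·(0) − (2)·(5) = -10
since m = R²·125 − (-10)²:  R² = (100 + 1900) / 125 = 16
R = √16 = 4  ⇒  r_B = 4 − 1 = 3

rB=3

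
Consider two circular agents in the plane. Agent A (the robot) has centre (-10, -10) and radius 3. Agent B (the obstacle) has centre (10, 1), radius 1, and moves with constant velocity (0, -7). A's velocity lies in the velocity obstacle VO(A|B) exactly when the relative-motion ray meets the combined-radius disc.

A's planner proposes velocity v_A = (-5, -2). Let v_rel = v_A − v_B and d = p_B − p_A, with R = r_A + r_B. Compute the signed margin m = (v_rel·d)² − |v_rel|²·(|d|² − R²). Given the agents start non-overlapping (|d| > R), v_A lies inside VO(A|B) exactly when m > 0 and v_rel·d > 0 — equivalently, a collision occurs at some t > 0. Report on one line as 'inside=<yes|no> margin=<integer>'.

d = (20, 11),  |d|² = 521;  R = 3+1 = 4,  c = 521−4² = 505
v_rel = (-5, 5),  |v_rel|² = 50;  v_rel·d = (-5)·(20) + (5)·(11) = -45
50·t² + 90·t + 505 = 0  ⇒  m = (-45)² − 50·505 = -23225
m = -23225 < 0,  v_rel·d = -45 < 0  ⇒  outside

inside=no margin=-23225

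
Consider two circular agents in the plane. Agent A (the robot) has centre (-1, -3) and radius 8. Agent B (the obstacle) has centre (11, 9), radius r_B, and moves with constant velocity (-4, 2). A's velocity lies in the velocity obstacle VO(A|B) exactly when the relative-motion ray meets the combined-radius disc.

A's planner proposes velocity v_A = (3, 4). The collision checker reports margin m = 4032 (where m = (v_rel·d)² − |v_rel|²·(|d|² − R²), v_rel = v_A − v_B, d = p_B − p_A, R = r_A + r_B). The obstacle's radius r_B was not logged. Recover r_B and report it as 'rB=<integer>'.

m = 4032
d = (12, 12);  v_rel = (7, 2),  |v_rel|² = 53
v_rel×d = (7)·(12) − (2)·(12) = 60
since m = R²·53 − 60²:  R² = (3600 + 4032) / 53 = 144
R = √144 = 12  ⇒  r_B = 12 − 8 = 4

rB=4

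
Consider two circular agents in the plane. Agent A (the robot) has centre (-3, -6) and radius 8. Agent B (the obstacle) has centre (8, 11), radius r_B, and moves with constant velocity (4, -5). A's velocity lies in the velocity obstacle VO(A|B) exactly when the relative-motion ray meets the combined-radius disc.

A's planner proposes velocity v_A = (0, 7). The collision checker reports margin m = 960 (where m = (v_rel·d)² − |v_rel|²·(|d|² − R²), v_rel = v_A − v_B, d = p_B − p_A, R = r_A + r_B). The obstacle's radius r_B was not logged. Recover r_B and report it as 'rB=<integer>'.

m = 960
d = (11, 17);  v_rel = (-4, 12),  |v_rel|² = 160
v_rel×d = (-4)·(17) − (12)·(11) = -200
since m = R²·160 − (-200)²:  R² = (40000 + 960) / 160 = 256
R = √256 = 16  ⇒  r_B = 16 − 8 = 8

rB=8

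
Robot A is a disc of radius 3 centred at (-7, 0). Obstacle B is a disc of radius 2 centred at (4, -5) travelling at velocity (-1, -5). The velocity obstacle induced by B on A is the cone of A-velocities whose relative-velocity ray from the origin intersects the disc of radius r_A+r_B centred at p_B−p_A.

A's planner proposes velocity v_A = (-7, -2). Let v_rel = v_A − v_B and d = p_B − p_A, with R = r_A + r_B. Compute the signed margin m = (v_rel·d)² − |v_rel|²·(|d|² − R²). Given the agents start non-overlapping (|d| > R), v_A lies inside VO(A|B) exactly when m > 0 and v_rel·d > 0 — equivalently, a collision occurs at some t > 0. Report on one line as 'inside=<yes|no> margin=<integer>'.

d = (11, -5),  |d|² = 146;  R = 3+2 = 5,  c = 146−5² = 121
v_rel = (-6, 3),  |v_rel|² = 45;  v_rel·d = (-6)·(11) + (3)·(-5) = -81
45·t² + 162·t + 121 = 0  ⇒  m = (-81)² − 45·121 = 1116
m = 1116 > 0,  v_rel·d = -81 < 0  ⇒  outside

inside=no margin=1116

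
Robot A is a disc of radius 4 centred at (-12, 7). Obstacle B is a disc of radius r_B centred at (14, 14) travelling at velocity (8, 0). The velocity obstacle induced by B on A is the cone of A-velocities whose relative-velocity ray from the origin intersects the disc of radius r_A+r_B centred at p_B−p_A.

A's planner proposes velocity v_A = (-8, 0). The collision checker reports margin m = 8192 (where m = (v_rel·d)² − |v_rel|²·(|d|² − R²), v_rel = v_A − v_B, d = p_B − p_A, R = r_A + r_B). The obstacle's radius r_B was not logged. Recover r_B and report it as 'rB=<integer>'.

m = 8192
d = (26, 7);  v_rel = (-16, 0),  |v_rel|² = 256
v_rel×d = (-16)·(7) − (0)·(26) = -112
since m = R²·256 − (-112)²:  R² = (12544 + 8192) / 256 = 81
R = √81 = 9  ⇒  r_B = 9 − 4 = 5

rB=5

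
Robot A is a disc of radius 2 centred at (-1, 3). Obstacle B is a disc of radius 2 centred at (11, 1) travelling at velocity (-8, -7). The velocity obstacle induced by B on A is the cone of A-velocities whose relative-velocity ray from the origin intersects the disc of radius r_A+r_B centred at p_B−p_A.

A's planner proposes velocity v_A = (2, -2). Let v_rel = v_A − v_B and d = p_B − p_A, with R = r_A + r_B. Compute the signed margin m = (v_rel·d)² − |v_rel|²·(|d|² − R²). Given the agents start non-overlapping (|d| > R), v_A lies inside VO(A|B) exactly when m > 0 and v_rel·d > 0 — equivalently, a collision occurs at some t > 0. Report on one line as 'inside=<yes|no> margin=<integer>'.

d = (12, -2),  |d|² = 148;  R = 2+2 = 4,  c = 148−4² = 132
v_rel = (10, 5),  |v_rel|² = 125;  v_rel·d = (10)·(12) + (5)·(-2) = 110
125·t² − 220·t + 132 = 0  ⇒  m = 110² − 125·132 = -4400
m = -4400 < 0,  v_rel·d = 110 > 0  ⇒  outside

inside=no margin=-4400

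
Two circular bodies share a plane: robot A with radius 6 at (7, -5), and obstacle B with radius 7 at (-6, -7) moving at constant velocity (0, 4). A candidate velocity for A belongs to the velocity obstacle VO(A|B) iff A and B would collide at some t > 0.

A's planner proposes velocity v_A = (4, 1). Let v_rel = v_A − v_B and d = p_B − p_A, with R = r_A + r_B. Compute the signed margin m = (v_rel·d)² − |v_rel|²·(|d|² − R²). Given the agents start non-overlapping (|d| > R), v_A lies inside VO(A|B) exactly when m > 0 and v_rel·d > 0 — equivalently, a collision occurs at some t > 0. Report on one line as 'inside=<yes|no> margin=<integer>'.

d = (-13, -2),  |d|² = 173;  R = 6+7 = 13,  c = 173−13² = 4
v_rel = (4, -3),  |v_rel|² = 25;  v_rel·d = (4)·(-13) + (-3)·(-2) = -46
25·t² + 92·t + 4 = 0  ⇒  m = (-46)² − 25·4 = 2016
m = 2016 > 0,  v_rel·d = -46 < 0  ⇒  outside

inside=no margin=2016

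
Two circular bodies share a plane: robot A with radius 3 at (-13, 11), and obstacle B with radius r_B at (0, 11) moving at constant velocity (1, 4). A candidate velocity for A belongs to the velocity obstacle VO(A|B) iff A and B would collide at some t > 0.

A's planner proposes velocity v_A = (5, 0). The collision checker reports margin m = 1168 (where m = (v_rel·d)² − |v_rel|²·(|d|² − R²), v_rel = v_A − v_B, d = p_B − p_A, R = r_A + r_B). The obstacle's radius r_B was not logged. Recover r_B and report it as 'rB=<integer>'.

m = 1168
d = (13, 0);  v_rel = (4, -4),  |v_rel|² = 32
v_rel×d = (4)·(0) − (-4)·(13) = 52
since m = R²·32 − 52²:  R² = (2704 + 1168) / 32 = 121
R = √121 = 11  ⇒  r_B = 11 − 3 = 8

rB=8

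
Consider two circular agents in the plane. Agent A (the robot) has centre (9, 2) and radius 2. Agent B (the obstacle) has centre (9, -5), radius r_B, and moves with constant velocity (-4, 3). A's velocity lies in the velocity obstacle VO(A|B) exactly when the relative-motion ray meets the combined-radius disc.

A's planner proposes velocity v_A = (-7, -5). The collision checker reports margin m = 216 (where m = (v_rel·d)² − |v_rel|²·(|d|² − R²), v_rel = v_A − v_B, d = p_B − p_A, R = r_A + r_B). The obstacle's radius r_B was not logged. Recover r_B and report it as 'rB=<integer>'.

m = 216
d = (0, -7);  v_rel = (-3, -8),  |v_rel|² = 73
v_rel×d = (-3)·(-7) − (-8)·(0) = 21
since m = R²·73 − 21²:  R² = (441 + 216) / 73 = 9
R = √9 = 3  ⇒  r_B = 3 − 2 = 1

rB=1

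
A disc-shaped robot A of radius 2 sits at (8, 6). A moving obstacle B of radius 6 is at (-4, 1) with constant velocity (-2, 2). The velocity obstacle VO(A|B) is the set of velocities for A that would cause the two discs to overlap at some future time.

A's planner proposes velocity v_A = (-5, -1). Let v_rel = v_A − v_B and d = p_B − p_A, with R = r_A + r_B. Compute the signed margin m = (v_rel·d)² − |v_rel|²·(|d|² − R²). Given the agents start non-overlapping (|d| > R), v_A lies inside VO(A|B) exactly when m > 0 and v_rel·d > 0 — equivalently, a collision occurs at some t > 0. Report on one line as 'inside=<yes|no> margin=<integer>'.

d = (-12, -5),  |d|² = 169;  R = 2+6 = 8,  c = 169−8² = 105
v_rel = (-3, -3),  |v_rel|² = 18;  v_rel·d = (-3)·(-12) + (-3)·(-5) = 51
18·t² − 102·t + 105 = 0  ⇒  m = 51² − 18·105 = 711
m = 711 > 0,  v_rel·d = 51 > 0  ⇒  inside

inside=yes margin=711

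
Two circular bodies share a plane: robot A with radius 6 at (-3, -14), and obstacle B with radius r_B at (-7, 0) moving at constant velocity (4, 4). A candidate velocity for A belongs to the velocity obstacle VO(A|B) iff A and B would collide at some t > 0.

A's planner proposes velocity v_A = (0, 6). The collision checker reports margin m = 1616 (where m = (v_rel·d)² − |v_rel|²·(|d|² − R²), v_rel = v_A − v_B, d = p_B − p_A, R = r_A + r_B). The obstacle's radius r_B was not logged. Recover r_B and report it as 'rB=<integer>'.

m = 1616
d = (-4, 14);  v_rel = (-4, 2),  |v_rel|² = 20
v_rel×d = (-4)·(14) − (2)·(-4) = -48
since m = R²·20 − (-48)²:  R² = (2304 + 1616) / 20 = 196
R = √196 = 14  ⇒  r_B = 14 − 6 = 8

rB=8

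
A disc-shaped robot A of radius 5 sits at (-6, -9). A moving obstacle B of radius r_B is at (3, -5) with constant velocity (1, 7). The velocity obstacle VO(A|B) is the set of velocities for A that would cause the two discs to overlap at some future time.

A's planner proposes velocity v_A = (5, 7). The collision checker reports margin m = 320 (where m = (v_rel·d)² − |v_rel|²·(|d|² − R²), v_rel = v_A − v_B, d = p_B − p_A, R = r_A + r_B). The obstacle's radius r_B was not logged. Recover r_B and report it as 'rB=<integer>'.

m = 320
d = (9, 4);  v_rel = (4, 0),  |v_rel|² = 16
v_rel×d = (4)·(4) − (0)·(9) = 16
since m = R²·16 − 16²:  R² = (256 + 320) / 16 = 36
R = √36 = 6  ⇒  r_B = 6 − 5 = 1

rB=1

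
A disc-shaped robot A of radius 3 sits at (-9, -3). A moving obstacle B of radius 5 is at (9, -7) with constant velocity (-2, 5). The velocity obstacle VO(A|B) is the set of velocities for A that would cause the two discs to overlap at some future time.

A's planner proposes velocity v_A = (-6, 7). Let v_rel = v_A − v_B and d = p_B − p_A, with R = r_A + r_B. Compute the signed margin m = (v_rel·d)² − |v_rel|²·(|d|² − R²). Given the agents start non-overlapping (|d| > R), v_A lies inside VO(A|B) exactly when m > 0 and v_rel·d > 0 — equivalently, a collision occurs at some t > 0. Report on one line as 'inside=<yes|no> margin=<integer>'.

d = (18, -4),  |d|² = 340;  R = 3+5 = 8,  c = 340−8² = 276
v_rel = (-4, 2),  |v_rel|² = 20;  v_rel·d = (-4)·(18) + (2)·(-4) = -80
20·t² + 160·t + 276 = 0  ⇒  m = (-80)² − 20·276 = 880
m = 880 > 0,  v_rel·d = -80 < 0  ⇒  outside

inside=no margin=880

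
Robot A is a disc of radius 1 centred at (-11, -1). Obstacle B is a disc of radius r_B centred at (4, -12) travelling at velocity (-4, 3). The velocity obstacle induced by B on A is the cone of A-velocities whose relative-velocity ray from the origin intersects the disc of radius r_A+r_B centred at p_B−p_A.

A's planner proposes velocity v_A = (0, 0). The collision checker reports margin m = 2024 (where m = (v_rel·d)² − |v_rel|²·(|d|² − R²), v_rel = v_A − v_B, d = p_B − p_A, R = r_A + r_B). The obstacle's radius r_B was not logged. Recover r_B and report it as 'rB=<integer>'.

m = 2024
d = (15, -11);  v_rel = (4, -3),  |v_rel|² = 25
v_rel×d = (4)·(-11) − (-3)·(15) = 1
since m = R²·25 − 1²:  R² = (1 + 2024) / 25 = 81
R = √81 = 9  ⇒  r_B = 9 − 1 = 8

rB=8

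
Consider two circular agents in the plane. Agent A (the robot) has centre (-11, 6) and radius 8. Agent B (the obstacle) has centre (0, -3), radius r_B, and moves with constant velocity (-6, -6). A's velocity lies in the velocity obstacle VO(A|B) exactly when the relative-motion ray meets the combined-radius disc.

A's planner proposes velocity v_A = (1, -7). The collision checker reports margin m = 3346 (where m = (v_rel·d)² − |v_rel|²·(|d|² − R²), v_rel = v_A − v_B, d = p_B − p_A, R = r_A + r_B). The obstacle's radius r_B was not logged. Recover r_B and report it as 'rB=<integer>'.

m = 3346
d = (11, -9);  v_rel = (7, -1),  |v_rel|² = 50
v_rel×d = (7)·(-9) − (-1)·(11) = -52
since m = R²·50 − (-52)²:  R² = (2704 + 3346) / 50 = 121
R = √121 = 11  ⇒  r_B = 11 − 8 = 3

rB=3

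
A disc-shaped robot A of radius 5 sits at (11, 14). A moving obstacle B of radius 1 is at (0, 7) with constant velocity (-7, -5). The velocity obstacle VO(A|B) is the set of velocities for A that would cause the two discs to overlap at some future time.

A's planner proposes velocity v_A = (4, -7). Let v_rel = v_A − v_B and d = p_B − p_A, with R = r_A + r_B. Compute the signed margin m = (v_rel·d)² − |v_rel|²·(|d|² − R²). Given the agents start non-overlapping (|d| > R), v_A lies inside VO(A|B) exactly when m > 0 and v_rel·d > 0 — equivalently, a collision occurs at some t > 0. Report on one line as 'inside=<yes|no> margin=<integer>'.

d = (-11, -7),  |d|² = 170;  R = 5+1 = 6,  c = 170−6² = 134
v_rel = (11, -2),  |v_rel|² = 125;  v_rel·d = (11)·(-11) + (-2)·(-7) = -107
125·t² + 214·t + 134 = 0  ⇒  m = (-107)² − 125·134 = -5301
m = -5301 < 0,  v_rel·d = -107 < 0  ⇒  outside

inside=no margin=-5301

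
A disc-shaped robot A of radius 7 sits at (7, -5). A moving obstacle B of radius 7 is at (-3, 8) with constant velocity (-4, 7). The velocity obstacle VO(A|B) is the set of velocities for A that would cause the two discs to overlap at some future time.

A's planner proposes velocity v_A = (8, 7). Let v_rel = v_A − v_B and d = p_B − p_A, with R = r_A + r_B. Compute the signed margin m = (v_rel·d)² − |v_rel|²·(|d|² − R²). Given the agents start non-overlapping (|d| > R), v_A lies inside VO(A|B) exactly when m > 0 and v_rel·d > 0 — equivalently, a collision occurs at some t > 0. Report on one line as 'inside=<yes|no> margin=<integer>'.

d = (-10, 13),  |d|² = 269;  R = 7+7 = 14,  c = 269−14² = 73
v_rel = (12, 0),  |v_rel|² = 144;  v_rel·d = (12)·(-10) + (0)·(13) = -120
144·t² + 240·t + 73 = 0  ⇒  m = (-120)² − 144·73 = 3888
m = 3888 > 0,  v_rel·d = -120 < 0  ⇒  outside

inside=no margin=3888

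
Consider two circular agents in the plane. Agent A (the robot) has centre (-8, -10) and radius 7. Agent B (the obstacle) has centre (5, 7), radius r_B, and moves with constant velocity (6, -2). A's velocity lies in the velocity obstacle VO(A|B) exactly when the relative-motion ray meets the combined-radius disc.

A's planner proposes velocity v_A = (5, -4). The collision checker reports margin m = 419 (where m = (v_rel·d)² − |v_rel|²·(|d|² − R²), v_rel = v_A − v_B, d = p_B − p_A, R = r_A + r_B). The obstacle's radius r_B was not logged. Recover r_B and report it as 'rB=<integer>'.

m = 419
d = (13, 17);  v_rel = (-1, -2),  |v_rel|² = 5
v_rel×d = (-1)·(17) − (-2)·(13) = 9
since m = R²·5 − 9²:  R² = (81 + 419) / 5 = 100
R = √100 = 10  ⇒  r_B = 10 − 7 = 3

rB=3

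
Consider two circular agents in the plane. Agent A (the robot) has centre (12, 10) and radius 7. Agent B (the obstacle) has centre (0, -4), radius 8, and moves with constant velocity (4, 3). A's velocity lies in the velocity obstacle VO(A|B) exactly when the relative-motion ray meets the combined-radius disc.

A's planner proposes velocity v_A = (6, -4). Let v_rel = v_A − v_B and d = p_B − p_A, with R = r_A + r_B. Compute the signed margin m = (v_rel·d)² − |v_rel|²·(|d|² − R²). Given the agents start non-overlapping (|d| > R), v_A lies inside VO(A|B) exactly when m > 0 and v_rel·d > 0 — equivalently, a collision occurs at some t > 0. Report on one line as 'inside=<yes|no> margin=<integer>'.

d = (-12, -14),  |d|² = 340;  R = 7+8 = 15,  c = 340−15² = 115
v_rel = (2, -7),  |v_rel|² = 53;  v_rel·d = (2)·(-12) + (-7)·(-14) = 74
53·t² − 148·t + 115 = 0  ⇒  m = 74² − 53·115 = -619
m = -619 < 0,  v_rel·d = 74 > 0  ⇒  outside

inside=no margin=-619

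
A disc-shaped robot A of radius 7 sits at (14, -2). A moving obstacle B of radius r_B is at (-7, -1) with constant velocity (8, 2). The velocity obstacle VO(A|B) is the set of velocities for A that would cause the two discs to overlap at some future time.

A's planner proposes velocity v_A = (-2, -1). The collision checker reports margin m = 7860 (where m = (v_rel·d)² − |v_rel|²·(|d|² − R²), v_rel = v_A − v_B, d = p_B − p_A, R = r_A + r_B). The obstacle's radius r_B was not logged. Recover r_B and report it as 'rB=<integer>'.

m = 7860
d = (-21, 1);  v_rel = (-10, -3),  |v_rel|² = 109
v_rel×d = (-10)·(1) − (-3)·(-21) = -73
since m = R²·109 − (-73)²:  R² = (5329 + 7860) / 109 = 121
R = √121 = 11  ⇒  r_B = 11 − 7 = 4

rB=4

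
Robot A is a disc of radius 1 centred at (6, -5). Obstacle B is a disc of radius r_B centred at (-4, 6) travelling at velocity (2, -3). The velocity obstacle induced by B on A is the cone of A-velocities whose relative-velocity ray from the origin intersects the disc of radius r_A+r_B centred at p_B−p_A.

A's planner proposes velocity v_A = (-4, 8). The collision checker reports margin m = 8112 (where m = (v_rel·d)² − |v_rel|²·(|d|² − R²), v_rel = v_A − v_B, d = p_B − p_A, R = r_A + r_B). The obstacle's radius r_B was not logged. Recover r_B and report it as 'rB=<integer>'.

m = 8112
d = (-10, 11);  v_rel = (-6, 11),  |v_rel|² = 157
v_rel×d = (-6)·(11) − (11)·(-10) = 44
since m = R²·157 − 44²:  R² = (1936 + 8112) / 157 = 64
R = √64 = 8  ⇒  r_B = 8 − 1 = 7

rB=7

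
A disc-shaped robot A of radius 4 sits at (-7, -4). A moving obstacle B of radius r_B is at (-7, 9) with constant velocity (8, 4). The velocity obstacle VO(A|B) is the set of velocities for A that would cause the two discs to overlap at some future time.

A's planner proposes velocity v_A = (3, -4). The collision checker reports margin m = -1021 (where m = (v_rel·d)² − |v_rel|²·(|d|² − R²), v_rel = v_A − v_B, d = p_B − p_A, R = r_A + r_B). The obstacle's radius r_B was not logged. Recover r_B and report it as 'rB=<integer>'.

m = -1021
d = (0, 13);  v_rel = (-5, -8),  |v_rel|² = 89
v_rel×d = (-5)·(13) − (-8)·(0) = -65
since m = R²·89 − (-65)²:  R² = (4225 + -1021) / 89 = 36
R = √36 = 6  ⇒  r_B = 6 − 4 = 2

rB=2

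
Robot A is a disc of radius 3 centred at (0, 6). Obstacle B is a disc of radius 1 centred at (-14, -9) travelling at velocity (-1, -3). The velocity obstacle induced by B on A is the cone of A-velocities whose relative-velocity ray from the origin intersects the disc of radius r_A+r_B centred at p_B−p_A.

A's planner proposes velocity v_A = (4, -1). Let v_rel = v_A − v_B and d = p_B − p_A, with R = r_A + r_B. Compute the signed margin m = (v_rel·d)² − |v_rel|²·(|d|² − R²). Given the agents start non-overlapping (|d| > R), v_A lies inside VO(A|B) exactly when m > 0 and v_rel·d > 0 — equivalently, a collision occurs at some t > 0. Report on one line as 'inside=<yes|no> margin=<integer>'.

d = (-14, -15),  |d|² = 421;  R = 3+1 = 4,  c = 421−4² = 405
v_rel = (5, 2),  |v_rel|² = 29;  v_rel·d = (5)·(-14) + (2)·(-15) = -100
29·t² + 200·t + 405 = 0  ⇒  m = (-100)² − 29·405 = -1745
m = -1745 < 0,  v_rel·d = -100 < 0  ⇒  outside

inside=no margin=-1745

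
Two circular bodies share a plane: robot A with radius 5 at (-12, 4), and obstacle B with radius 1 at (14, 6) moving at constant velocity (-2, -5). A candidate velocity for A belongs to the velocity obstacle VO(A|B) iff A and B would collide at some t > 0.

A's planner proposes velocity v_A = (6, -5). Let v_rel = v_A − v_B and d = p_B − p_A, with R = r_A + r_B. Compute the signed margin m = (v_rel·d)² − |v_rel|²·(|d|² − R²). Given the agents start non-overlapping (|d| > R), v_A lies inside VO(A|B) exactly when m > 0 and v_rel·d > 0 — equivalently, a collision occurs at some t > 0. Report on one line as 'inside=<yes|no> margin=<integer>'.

d = (26, 2),  |d|² = 680;  R = 5+1 = 6,  c = 680−6² = 644
v_rel = (8, 0),  |v_rel|² = 64;  v_rel·d = (8)·(26) + (0)·(2) = 208
64·t² − 416·t + 644 = 0  ⇒  m = 208² − 64·644 = 2048
m = 2048 > 0,  v_rel·d = 208 > 0  ⇒  inside

inside=yes margin=2048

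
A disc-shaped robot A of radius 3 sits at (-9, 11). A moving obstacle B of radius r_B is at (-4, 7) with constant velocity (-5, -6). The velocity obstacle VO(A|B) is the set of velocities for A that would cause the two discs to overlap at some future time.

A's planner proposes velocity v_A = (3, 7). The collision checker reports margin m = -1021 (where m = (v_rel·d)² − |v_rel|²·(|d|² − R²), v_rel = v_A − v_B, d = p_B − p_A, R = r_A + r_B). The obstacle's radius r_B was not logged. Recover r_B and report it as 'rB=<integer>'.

m = -1021
d = (5, -4);  v_rel = (8, 13),  |v_rel|² = 233
v_rel×d = (8)·(-4) − (13)·(5) = -97
since m = R²·233 − (-97)²:  R² = (9409 + -1021) / 233 = 36
R = √36 = 6  ⇒  r_B = 6 − 3 = 3

rB=3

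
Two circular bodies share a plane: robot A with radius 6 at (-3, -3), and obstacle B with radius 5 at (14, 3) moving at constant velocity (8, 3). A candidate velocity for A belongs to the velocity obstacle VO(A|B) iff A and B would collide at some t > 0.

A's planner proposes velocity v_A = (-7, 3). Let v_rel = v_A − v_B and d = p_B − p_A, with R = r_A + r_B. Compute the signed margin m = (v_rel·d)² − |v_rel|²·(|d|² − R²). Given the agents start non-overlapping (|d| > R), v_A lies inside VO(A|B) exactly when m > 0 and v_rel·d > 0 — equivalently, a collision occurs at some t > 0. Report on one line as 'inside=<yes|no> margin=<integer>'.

d = (17, 6),  |d|² = 325;  R = 6+5 = 11,  c = 325−11² = 204
v_rel = (-15, 0),  |v_rel|² = 225;  v_rel·d = (-15)·(17) + (0)·(6) = -255
225·t² + 510·t + 204 = 0  ⇒  m = (-255)² − 225·204 = 19125
m = 19125 > 0,  v_rel·d = -255 < 0  ⇒  outside

inside=no margin=19125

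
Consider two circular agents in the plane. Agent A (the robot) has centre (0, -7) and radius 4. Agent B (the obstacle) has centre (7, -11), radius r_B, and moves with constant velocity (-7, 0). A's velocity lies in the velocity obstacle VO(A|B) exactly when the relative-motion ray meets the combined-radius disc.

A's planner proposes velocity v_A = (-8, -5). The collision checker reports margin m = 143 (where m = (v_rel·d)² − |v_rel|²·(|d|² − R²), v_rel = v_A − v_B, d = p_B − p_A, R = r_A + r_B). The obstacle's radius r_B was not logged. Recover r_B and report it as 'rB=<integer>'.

m = 143
d = (7, -4);  v_rel = (-1, -5),  |v_rel|² = 26
v_rel×d = (-1)·(-4) − (-5)·(7) = 39
since m = R²·26 − 39²:  R² = (1521 + 143) / 26 = 64
R = √64 = 8  ⇒  r_B = 8 − 4 = 4

rB=4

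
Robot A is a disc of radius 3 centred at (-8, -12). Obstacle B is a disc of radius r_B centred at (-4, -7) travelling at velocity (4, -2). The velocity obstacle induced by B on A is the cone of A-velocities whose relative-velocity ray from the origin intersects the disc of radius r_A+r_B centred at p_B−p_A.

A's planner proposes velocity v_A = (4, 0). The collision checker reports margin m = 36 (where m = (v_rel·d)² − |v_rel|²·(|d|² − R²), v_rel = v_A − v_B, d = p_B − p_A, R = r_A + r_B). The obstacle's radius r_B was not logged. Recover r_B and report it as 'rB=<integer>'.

m = 36
d = (4, 5);  v_rel = (0, 2),  |v_rel|² = 4
v_rel×d = (0)·(5) − (2)·(4) = -8
since m = R²·4 − (-8)²:  R² = (64 + 36) / 4 = 25
R = √25 = 5  ⇒  r_B = 5 − 3 = 2

rB=2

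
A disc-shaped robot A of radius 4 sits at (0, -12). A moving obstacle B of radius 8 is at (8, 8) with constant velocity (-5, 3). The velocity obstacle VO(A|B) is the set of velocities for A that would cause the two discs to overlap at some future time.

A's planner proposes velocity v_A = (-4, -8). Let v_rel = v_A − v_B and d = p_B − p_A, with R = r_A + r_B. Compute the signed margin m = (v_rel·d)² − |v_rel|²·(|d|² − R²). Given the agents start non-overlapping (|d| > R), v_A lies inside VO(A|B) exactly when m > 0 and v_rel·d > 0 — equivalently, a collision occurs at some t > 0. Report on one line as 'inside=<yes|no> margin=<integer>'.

d = (8, 20),  |d|² = 464;  R = 4+8 = 12,  c = 464−12² = 320
v_rel = (1, -11),  |v_rel|² = 122;  v_rel·d = (1)·(8) + (-11)·(20) = -212
122·t² + 424·t + 320 = 0  ⇒  m = (-212)² − 122·320 = 5904
m = 5904 > 0,  v_rel·d = -212 < 0  ⇒  outside

inside=no margin=5904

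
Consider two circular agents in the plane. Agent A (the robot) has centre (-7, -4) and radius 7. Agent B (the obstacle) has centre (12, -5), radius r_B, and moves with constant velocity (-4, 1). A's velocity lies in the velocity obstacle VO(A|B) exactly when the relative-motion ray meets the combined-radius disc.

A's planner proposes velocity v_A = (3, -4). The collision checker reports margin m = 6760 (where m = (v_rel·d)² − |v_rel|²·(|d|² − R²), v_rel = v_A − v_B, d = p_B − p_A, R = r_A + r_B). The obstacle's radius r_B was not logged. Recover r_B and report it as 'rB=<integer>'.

m = 6760
d = (19, -1);  v_rel = (7, -5),  |v_rel|² = 74
v_rel×d = (7)·(-1) − (-5)·(19) = 88
since m = R²·74 − 88²:  R² = (7744 + 6760) / 74 = 196
R = √196 = 14  ⇒  r_B = 14 − 7 = 7

rB=7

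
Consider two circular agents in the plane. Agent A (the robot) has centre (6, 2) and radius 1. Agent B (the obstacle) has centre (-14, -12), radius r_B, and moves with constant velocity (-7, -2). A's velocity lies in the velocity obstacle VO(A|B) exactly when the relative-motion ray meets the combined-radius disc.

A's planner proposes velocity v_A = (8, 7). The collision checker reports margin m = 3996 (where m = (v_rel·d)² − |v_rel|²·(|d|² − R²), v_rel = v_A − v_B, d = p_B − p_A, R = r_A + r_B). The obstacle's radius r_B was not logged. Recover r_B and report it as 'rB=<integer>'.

m = 3996
d = (-20, -14);  v_rel = (15, 9),  |v_rel|² = 306
v_rel×d = (15)·(-14) − (9)·(-20) = -30
since m = R²·306 − (-30)²:  R² = (900 + 3996) / 306 = 16
R = √16 = 4  ⇒  r_B = 4 − 1 = 3

rB=3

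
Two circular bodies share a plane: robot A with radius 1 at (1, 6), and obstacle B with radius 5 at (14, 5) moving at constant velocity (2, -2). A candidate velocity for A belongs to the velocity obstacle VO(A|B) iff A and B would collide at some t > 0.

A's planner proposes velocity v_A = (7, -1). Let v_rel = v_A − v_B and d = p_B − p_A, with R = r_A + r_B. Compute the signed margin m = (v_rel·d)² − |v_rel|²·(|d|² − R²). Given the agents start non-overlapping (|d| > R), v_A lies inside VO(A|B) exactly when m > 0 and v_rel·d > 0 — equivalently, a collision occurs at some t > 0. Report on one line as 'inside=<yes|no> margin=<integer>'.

d = (13, -1),  |d|² = 170;  R = 1+5 = 6,  c = 170−6² = 134
v_rel = (5, 1),  |v_rel|² = 26;  v_rel·d = (5)·(13) + (1)·(-1) = 64
26·t² − 128·t + 134 = 0  ⇒  m = 64² − 26·134 = 612
m = 612 > 0,  v_rel·d = 64 > 0  ⇒  inside

inside=yes margin=612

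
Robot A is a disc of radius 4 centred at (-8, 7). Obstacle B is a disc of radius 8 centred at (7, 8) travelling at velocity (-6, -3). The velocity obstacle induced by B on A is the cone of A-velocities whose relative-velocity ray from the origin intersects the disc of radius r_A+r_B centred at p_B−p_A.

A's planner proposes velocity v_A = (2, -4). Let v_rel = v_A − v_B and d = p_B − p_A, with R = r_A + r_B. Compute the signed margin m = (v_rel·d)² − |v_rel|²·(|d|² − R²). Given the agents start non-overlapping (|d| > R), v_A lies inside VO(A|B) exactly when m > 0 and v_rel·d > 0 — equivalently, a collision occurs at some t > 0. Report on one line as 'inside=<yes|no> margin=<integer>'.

d = (15, 1),  |d|² = 226;  R = 4+8 = 12,  c = 226−12² = 82
v_rel = (8, -1),  |v_rel|² = 65;  v_rel·d = (8)·(15) + (-1)·(1) = 119
65·t² − 238·t + 82 = 0  ⇒  m = 119² − 65·82 = 8831
m = 8831 > 0,  v_rel·d = 119 > 0  ⇒  inside

inside=yes margin=8831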